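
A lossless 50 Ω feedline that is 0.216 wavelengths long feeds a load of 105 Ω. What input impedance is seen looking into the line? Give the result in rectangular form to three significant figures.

Z_in ≈ 24.7 − j8.3 Ω

βl = 2π × 0.216 = 77.8°
tan(βl) = tan(77.8°) = 4.61
Z_in = Z_0·(Z_L + jZ_0·tanβl)/(Z_0 + jZ_L·tanβl)
     = 50·(105 + j230)/(50 + j484)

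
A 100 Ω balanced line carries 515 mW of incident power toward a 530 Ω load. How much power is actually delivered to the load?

P_delivered ≈ 275 mW

Γ = (530 − 100)/(530 + 100) = 0.683
|Γ|² = 0.466
P_refl = |Γ|²·P_inc = 240 mW, P_del = (1 − |Γ|²)·P_inc = 275 mW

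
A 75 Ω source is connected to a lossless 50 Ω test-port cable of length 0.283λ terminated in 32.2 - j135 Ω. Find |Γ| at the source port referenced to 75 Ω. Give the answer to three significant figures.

βl = 2π × 0.283 = 102°
tan(βl) = -4.75
Z_in = Z_0·(Z_L + jZ_0·tanβl)/(Z_0 + jZ_L·tanβl) = 5.08 + j30.2 Ω
Γ_s = (Z_in − Z_s)/(Z_in + Z_s) = (-69.9 + j30.2)/(80.1 + j30.2), |Γ_s| = 0.89

|Γ| ≈ 0.89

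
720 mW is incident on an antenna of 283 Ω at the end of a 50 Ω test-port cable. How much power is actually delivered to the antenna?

Γ = (283 − 50)/(283 + 50) = 0.7
|Γ|² = 0.49
P_refl = |Γ|²·P_inc = 352 mW, P_del = (1 − |Γ|²)·P_inc = 368 mW

P_delivered ≈ 368 mW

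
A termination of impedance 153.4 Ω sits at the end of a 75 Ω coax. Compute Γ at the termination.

Γ = 0.343

Γ = (Z_L − Z_0)/(Z_L + Z_0) = (153.4 − 75)/(153.4 + 75) = 78.4/228.4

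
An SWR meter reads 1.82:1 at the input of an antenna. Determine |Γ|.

|Γ| ≈ 0.291

|Γ| = (S − 1)/(S + 1) = (1.82 − 1)/(1.82 + 1) = 0.82/2.82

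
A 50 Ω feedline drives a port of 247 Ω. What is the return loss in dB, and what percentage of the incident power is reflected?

Γ = (247 − 50)/(247 + 50) = 0.663
RL = −20·log₁₀(0.663) = 3.57 dB
P_refl/P_inc = |Γ|² = 0.44

RL ≈ 3.57 dB; 44% of incident power reflected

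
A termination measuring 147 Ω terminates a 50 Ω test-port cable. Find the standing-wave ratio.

For a purely resistive load, VSWR = R_L/Z_0 or Z_0/R_L (whichever > 1) = 147/50

VSWR ≈ 2.94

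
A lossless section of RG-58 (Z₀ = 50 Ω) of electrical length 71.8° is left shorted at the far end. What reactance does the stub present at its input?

tan(βl) = 3.04
For a shorted stub, Z_in = jZ_0·tan(βl)

X_in ≈ 152 Ω (inductive)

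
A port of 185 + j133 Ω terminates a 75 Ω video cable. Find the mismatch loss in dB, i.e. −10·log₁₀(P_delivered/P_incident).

Γ = (110 + j133)/(260 + j133), |Γ| = 0.591
|Γ|² = 0.349, so P_del/P_inc = 1 − |Γ|² = 0.651
ML = −10·log₁₀(1 − |Γ|²)

mismatch loss ≈ 1.87 dB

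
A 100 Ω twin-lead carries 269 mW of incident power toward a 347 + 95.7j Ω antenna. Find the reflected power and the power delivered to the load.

|Γ| = |(247 + j95.7)/(447 + j95.7)| = 0.579
|Γ|² = 0.336
P_refl = |Γ|²·P_inc = 90.3 mW, P_del = (1 − |Γ|²)·P_inc = 179 mW

P_reflected ≈ 90.3 mW; P_delivered ≈ 179 mW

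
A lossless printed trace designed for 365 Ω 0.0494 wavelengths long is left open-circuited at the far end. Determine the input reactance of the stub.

X_in ≈ -1140 Ω (capacitive)

βl = 2π × 0.0494 = 17.8°
tan(βl) = 0.321
For an open-circuited stub, Z_in = −jZ_0·cot(βl) = −jZ_0/tan(βl)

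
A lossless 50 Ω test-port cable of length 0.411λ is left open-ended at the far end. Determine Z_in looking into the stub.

Z_in ≈ +j79.9 Ω

βl = 2π × 0.411 = 148°
tan(βl) = -0.626
For an open-ended stub, Z_in = −jZ_0·cot(βl) = −jZ_0/tan(βl)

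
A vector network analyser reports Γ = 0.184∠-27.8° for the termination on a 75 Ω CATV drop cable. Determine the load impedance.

Z_L = Z_0·(1 + Γ)/(1 − Γ) = 75·(1.16 − j0.0858)/(0.837 + j0.0858)

Z_L ≈ 102 − j18.2 Ω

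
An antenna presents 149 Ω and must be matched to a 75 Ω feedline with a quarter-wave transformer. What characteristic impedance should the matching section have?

Z_qwt = √(Z_0·R_L) = √(75 × 149) = √11180

Z_qwt ≈ 106 Ω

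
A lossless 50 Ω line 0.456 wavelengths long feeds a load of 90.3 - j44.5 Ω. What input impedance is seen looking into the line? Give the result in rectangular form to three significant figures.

Z_in ≈ 119 + j2.93 Ω

βl = 2π × 0.456 = 164°
tan(βl) = tan(164°) = -0.284
Z_in = Z_0·(Z_L + jZ_0·tanβl)/(Z_0 + jZ_L·tanβl)
     = 50·(90.3 − j58.7)/(37.4 − j25.6)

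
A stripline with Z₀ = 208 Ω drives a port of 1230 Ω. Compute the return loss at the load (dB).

RL ≈ 2.97 dB

Γ = (1230 − 208)/(1230 + 208) = 0.711
RL = −20·log₁₀|Γ| = −20·log₁₀(0.711)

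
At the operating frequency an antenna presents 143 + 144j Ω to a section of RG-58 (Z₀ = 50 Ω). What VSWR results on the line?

Γ = (Z_L − Z_0)/(Z_L + Z_0) = (93 + j144)/(193 + j144)
|Γ| = 171/241 = 0.712
VSWR = (1 + |Γ|)/(1 − |Γ|) = 1.71/0.288

VSWR ≈ 5.94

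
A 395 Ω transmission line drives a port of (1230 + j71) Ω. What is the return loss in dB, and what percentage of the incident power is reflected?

RL ≈ 5.76 dB; 26.5% of incident power reflected

Γ = (835 + j71)/(1625 + j71), |Γ| = 0.515
RL = −20·log₁₀(0.515) = 5.76 dB
P_refl/P_inc = |Γ|² = 0.265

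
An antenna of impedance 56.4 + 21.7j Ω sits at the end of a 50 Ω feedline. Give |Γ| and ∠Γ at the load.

Γ = (Z_L − Z_0)/(Z_L + Z_0) = (6.4 + j21.7)/(106.4 + j21.7)
|Γ| = 22.6/109 = 0.208

Γ ≈ 0.208 ∠ 62°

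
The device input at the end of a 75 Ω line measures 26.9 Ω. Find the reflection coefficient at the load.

Γ = (Z_L − Z_0)/(Z_L + Z_0) = (26.9 − 75)/(26.9 + 75) = -48.1/101.9

Γ = -0.472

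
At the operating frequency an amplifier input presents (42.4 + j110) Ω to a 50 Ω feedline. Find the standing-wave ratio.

VSWR ≈ 7.6

Γ = (Z_L − Z_0)/(Z_L + Z_0) = (-7.6 + j110)/(92.4 + j110)
|Γ| = 110/144 = 0.768
VSWR = (1 + |Γ|)/(1 − |Γ|) = 1.77/0.232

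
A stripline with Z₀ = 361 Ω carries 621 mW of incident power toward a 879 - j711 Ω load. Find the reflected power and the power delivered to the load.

P_reflected ≈ 235 mW; P_delivered ≈ 386 mW

|Γ| = |(518 − j711)/(1240 − j711)| = 0.615
|Γ|² = 0.379
P_refl = |Γ|²·P_inc = 235 mW, P_del = (1 − |Γ|²)·P_inc = 386 mW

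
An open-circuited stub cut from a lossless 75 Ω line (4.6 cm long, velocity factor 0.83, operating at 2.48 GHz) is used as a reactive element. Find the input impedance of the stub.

Z_in ≈ +j279 Ω

λ = v/f = 0.83·c / 2.48 GHz = 0.1 m
βl = 2π·l/λ = 2π × 0.458 = 165°
tan(βl) = -0.269
For an open-circuited stub, Z_in = −jZ_0·cot(βl) = −jZ_0/tan(βl)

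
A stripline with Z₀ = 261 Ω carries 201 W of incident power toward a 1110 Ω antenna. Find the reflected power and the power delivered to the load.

P_reflected ≈ 77.1 W; P_delivered ≈ 124 W

Γ = (1110 − 261)/(1110 + 261) = 0.619
|Γ|² = 0.383
P_refl = |Γ|²·P_inc = 77.1 W, P_del = (1 − |Γ|²)·P_inc = 124 W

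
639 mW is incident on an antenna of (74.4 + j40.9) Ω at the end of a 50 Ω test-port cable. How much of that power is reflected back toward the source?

P_reflected ≈ 84.5 mW

|Γ| = |(24.4 + j40.9)/(124.4 + j40.9)| = 0.364
|Γ|² = 0.132
P_refl = |Γ|²·P_inc = 84.5 mW, P_del = (1 − |Γ|²)·P_inc = 554 mW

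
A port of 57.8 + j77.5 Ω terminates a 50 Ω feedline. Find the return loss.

Γ = (7.8 + j77.5)/(107.8 + j77.5), |Γ| = 0.587
RL = −20·log₁₀|Γ| = −20·log₁₀(0.587)

RL ≈ 4.63 dB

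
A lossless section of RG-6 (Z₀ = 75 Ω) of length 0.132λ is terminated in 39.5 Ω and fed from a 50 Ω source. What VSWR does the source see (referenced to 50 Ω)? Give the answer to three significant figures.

βl = 2π × 0.132 = 47.5°
tan(βl) = 1.09
Z_in = Z_0·(Z_L + jZ_0·tanβl)/(Z_0 + jZ_L·tanβl) = 65.1 + j44.5 Ω
Γ_s = (Z_in − Z_s)/(Z_in + Z_s) = (15.1 + j44.5)/(115 + j44.5), |Γ_s| = 0.381
VSWR = (1 + |Γ_s|)/(1 − |Γ_s|)

VSWR ≈ 2.23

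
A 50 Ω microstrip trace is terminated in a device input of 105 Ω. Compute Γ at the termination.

Γ = (Z_L − Z_0)/(Z_L + Z_0) = (105 − 50)/(105 + 50) = 55/155

Γ = 0.355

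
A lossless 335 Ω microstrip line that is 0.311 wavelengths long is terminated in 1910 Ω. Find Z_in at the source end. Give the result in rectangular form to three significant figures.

Z_in ≈ 68 + j130 Ω

βl = 2π × 0.311 = 112°
tan(βl) = tan(112°) = -2.48
Z_in = Z_0·(Z_L + jZ_0·tanβl)/(Z_0 + jZ_L·tanβl)
     = 335·(1910 − j831)/(335 − j4740)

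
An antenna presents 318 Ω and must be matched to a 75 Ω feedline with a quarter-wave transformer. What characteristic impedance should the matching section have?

Z_qwt ≈ 154 Ω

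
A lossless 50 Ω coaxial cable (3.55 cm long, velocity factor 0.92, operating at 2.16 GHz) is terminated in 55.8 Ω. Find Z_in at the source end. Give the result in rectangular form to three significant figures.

Z_in ≈ 45.1 + j1.7 Ω

λ = v/f = 0.92·c / 2.16 GHz = 0.128 m
βl = 2π·l/λ = 2π × 0.278 = 100°
tan(βl) = tan(100°) = -5.66
Z_in = Z_0·(Z_L + jZ_0·tanβl)/(Z_0 + jZ_L·tanβl)
     = 50·(55.8 − j283)/(50 − j316)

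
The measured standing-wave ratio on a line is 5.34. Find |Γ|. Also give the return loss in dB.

|Γ| ≈ 0.685; return loss ≈ 3.29 dB

|Γ| = (S − 1)/(S + 1) = (5.34 − 1)/(5.34 + 1) = 4.34/6.34
RL = −20·log₁₀|Γ| = −20·log₁₀(0.685)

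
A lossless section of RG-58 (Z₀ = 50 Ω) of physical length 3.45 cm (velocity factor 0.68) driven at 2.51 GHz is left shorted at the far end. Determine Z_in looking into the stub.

λ = v/f = 0.68·c / 2.51 GHz = 0.0813 m
βl = 2π·l/λ = 2π × 0.424 = 153°
tan(βl) = -0.514
For a shorted stub, Z_in = jZ_0·tan(βl)

Z_in ≈ −j25.7 Ω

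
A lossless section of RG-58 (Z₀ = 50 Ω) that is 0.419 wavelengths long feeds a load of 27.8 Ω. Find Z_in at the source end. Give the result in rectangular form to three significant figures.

βl = 2π × 0.419 = 151°
tan(βl) = tan(151°) = -0.558
Z_in = Z_0·(Z_L + jZ_0·tanβl)/(Z_0 + jZ_L·tanβl)
     = 50·(27.8 − j27.9)/(50 − j15.5)

Z_in ≈ 33.3 − j17.6 Ω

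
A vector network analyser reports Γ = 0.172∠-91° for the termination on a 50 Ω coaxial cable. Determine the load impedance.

Z_L = Z_0·(1 + Γ)/(1 − Γ) = 50·(0.997 − j0.172)/(1 + j0.172)

Z_L ≈ 46.9 − j16.6 Ω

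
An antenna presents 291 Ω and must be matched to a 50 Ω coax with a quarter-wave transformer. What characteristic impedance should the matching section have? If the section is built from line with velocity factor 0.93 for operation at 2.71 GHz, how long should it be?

Z_qwt ≈ 121 Ω; length ≈ 2.57 cm

Z_qwt = √(Z_0·R_L) = √(50 × 291) = √14550
λ = 0.93·c/f = 0.103 m, so l = λ/4 = 0.0257 m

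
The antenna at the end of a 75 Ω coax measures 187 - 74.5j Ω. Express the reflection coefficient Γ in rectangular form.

Γ = (Z_L − Z_0)/(Z_L + Z_0) = (112 − j74.5)/(262 − j74.5)

Γ ≈ 0.47 − j0.151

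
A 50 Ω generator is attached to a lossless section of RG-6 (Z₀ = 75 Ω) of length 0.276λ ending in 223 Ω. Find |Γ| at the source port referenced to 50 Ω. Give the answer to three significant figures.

|Γ| ≈ 0.346

βl = 2π × 0.276 = 99.4°
tan(βl) = -6.07
Z_in = Z_0·(Z_L + jZ_0·tanβl)/(Z_0 + jZ_L·tanβl) = 25.8 + j10.9 Ω
Γ_s = (Z_in − Z_s)/(Z_in + Z_s) = (-24.2 + j10.9)/(75.8 + j10.9), |Γ_s| = 0.346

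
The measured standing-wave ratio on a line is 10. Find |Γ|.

|Γ| = (S − 1)/(S + 1) = (10 − 1)/(10 + 1) = 9/11

|Γ| ≈ 0.818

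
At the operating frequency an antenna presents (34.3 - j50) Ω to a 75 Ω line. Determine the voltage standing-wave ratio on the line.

VSWR ≈ 3.31

Γ = (Z_L − Z_0)/(Z_L + Z_0) = (-40.7 − j50)/(109.3 − j50)
|Γ| = 64.5/120 = 0.536
VSWR = (1 + |Γ|)/(1 − |Γ|) = 1.54/0.464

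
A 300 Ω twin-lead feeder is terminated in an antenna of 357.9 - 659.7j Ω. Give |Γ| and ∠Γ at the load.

Γ ≈ 0.711 ∠ -39.9°

Γ = (Z_L − Z_0)/(Z_L + Z_0) = (57.9 − j659.7)/(657.9 − j659.7)
|Γ| = 662/932 = 0.711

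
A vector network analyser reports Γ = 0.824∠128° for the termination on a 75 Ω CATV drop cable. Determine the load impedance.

Z_L ≈ 8.94 + j36.2 Ω

Z_L = Z_0·(1 + Γ)/(1 − Γ) = 75·(0.493 + j0.649)/(1.51 − j0.649)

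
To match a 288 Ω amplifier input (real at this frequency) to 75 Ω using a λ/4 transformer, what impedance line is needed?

Z_qwt = √(Z_0·R_L) = √(75 × 288) = √21600

Z_qwt ≈ 147 Ω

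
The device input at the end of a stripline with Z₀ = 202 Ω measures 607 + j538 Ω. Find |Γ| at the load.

Γ = (Z_L − Z_0)/(Z_L + Z_0) = (405 + j538)/(809 + j538)
|Γ| = 673/972

|Γ| ≈ 0.693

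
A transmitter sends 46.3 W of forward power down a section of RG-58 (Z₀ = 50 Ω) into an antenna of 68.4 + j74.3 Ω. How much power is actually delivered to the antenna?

P_delivered ≈ 32.4 W

|Γ| = |(18.4 + j74.3)/(118.4 + j74.3)| = 0.548
|Γ|² = 0.3
P_refl = |Γ|²·P_inc = 13.9 W, P_del = (1 − |Γ|²)·P_inc = 32.4 W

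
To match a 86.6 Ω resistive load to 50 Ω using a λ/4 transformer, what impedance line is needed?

Z_qwt ≈ 65.8 Ω

Z_qwt = √(Z_0·R_L) = √(50 × 86.6) = √4330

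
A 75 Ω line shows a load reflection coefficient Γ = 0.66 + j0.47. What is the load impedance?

Z_L ≈ 76.6 + j210 Ω

Z_L = Z_0·(1 + Γ)/(1 − Γ) = 75·(1.66 + j0.47)/(0.34 − j0.47)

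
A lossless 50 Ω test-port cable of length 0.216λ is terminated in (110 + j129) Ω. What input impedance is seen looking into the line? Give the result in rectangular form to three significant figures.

βl = 2π × 0.216 = 77.8°
tan(βl) = tan(77.8°) = 4.61
Z_in = Z_0·(Z_L + jZ_0·tanβl)/(Z_0 + jZ_L·tanβl)
     = 50·(110 + j359)/(-545 + j507)

Z_in ≈ 11 − j22.7 Ω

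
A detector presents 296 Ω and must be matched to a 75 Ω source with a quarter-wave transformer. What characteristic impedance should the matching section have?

Z_qwt = √(Z_0·R_L) = √(75 × 296) = √22200

Z_qwt ≈ 149 Ω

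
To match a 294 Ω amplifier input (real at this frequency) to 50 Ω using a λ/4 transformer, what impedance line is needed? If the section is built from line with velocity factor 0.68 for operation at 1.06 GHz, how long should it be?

Z_qwt ≈ 121 Ω; length ≈ 4.81 cm

Z_qwt = √(Z_0·R_L) = √(50 × 294) = √14700
λ = 0.68·c/f = 0.192 m, so l = λ/4 = 0.0481 m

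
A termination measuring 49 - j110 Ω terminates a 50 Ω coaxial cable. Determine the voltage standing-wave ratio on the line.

VSWR ≈ 6.79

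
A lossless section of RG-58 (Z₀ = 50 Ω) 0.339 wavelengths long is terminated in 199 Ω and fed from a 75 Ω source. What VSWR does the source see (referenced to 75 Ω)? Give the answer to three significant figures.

βl = 2π × 0.339 = 122°
tan(βl) = -1.6
Z_in = Z_0·(Z_L + jZ_0·tanβl)/(Z_0 + jZ_L·tanβl) = 17.1 + j28.6 Ω
Γ_s = (Z_in − Z_s)/(Z_in + Z_s) = (-57.9 + j28.6)/(92.1 + j28.6), |Γ_s| = 0.67
VSWR = (1 + |Γ_s|)/(1 − |Γ_s|)

VSWR ≈ 5.07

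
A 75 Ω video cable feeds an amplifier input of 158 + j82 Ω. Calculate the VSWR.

Γ = (Z_L − Z_0)/(Z_L + Z_0) = (83 + j82)/(233 + j82)
|Γ| = 117/247 = 0.472
VSWR = (1 + |Γ|)/(1 − |Γ|) = 1.47/0.528

VSWR ≈ 2.79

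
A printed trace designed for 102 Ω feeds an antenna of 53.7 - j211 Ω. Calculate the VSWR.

VSWR ≈ 10.5

Γ = (Z_L − Z_0)/(Z_L + Z_0) = (-48.3 − j211)/(155.7 − j211)
|Γ| = 216/262 = 0.825
VSWR = (1 + |Γ|)/(1 − |Γ|) = 1.83/0.175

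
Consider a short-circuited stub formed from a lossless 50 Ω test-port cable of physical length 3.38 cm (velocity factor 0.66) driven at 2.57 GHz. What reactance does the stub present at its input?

X_in ≈ -20.3 Ω (capacitive)

λ = v/f = 0.66·c / 2.57 GHz = 0.077 m
βl = 2π·l/λ = 2π × 0.439 = 158°
tan(βl) = -0.405
For a short-circuited stub, Z_in = jZ_0·tan(βl)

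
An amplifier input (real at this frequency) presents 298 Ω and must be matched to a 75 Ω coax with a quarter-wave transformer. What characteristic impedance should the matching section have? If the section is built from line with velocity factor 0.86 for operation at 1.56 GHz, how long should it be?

Z_qwt ≈ 149 Ω; length ≈ 4.13 cm

Z_qwt = √(Z_0·R_L) = √(75 × 298) = √22350
λ = 0.86·c/f = 0.165 m, so l = λ/4 = 0.0413 m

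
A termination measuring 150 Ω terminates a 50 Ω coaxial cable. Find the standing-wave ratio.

VSWR ≈ 3

For a purely resistive load, VSWR = R_L/Z_0 or Z_0/R_L (whichever > 1) = 150/50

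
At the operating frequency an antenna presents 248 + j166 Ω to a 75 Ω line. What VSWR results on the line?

VSWR ≈ 4.89

Γ = (Z_L − Z_0)/(Z_L + Z_0) = (173 + j166)/(323 + j166)
|Γ| = 240/363 = 0.66
VSWR = (1 + |Γ|)/(1 − |Γ|) = 1.66/0.34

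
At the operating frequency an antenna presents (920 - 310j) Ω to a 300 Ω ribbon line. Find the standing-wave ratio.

VSWR ≈ 3.45

Γ = (Z_L − Z_0)/(Z_L + Z_0) = (620 − j310)/(1220 − j310)
|Γ| = 693/1260 = 0.551
VSWR = (1 + |Γ|)/(1 − |Γ|) = 1.55/0.449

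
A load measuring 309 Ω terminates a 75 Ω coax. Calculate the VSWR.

VSWR ≈ 4.12

Γ = (309 − 75)/(309 + 75) = 0.609
VSWR = (1 + 0.609)/(1 − 0.609)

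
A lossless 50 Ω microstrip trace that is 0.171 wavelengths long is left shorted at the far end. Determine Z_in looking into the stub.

βl = 2π × 0.171 = 61.6°
tan(βl) = 1.85
For a shorted stub, Z_in = jZ_0·tan(βl)

Z_in ≈ +j92.3 Ω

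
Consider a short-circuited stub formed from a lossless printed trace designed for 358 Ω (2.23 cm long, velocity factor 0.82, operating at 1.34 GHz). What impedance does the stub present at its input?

Z_in ≈ +j342 Ω

λ = v/f = 0.82·c / 1.34 GHz = 0.184 m
βl = 2π·l/λ = 2π × 0.121 = 43.7°
tan(βl) = 0.957
For a short-circuited stub, Z_in = jZ_0·tan(βl)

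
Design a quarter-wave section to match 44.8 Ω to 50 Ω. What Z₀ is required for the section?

Z_qwt ≈ 47.3 Ω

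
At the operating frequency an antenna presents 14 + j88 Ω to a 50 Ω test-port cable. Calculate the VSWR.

Γ = (Z_L − Z_0)/(Z_L + Z_0) = (-36 + j88)/(64 + j88)
|Γ| = 95.1/109 = 0.874
VSWR = (1 + |Γ|)/(1 − |Γ|) = 1.87/0.126

VSWR ≈ 14.8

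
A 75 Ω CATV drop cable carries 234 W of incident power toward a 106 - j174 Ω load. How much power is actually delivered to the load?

P_delivered ≈ 118 W

|Γ| = |(31 − j174)/(181 − j174)| = 0.704
|Γ|² = 0.496
P_refl = |Γ|²·P_inc = 116 W, P_del = (1 − |Γ|²)·P_inc = 118 W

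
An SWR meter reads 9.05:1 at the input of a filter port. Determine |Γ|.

|Γ| ≈ 0.801

|Γ| = (S − 1)/(S + 1) = (9.05 − 1)/(9.05 + 1) = 8.05/10.1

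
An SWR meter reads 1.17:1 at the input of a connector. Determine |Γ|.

|Γ| = (S − 1)/(S + 1) = (1.17 − 1)/(1.17 + 1) = 0.17/2.17

|Γ| ≈ 0.0783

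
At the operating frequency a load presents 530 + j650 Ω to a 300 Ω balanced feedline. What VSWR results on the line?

Γ = (Z_L − Z_0)/(Z_L + Z_0) = (230 + j650)/(830 + j650)
|Γ| = 689/1050 = 0.654
VSWR = (1 + |Γ|)/(1 − |Γ|) = 1.65/0.346

VSWR ≈ 4.78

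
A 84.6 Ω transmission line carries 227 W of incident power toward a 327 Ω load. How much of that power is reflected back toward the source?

P_reflected ≈ 78.7 W

Γ = (327 − 84.6)/(327 + 84.6) = 0.589
|Γ|² = 0.347
P_refl = |Γ|²·P_inc = 78.7 W, P_del = (1 − |Γ|²)·P_inc = 148 W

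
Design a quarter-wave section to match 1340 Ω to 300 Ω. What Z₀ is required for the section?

Z_qwt ≈ 634 Ω

Z_qwt = √(Z_0·R_L) = √(300 × 1340) = √402000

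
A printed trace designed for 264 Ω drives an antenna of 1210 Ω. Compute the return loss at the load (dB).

RL ≈ 3.85 dB

Γ = (1210 − 264)/(1210 + 264) = 0.642
RL = −20·log₁₀|Γ| = −20·log₁₀(0.642)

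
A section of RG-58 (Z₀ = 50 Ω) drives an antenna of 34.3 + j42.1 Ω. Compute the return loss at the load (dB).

Γ = (-15.7 + j42.1)/(84.3 + j42.1), |Γ| = 0.477
RL = −20·log₁₀|Γ| = −20·log₁₀(0.477)

RL ≈ 6.43 dB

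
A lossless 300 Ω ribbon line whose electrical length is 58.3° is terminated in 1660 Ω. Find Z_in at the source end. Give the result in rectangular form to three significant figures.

Z_in ≈ 74 − j177 Ω

tan(βl) = tan(58.3°) = 1.62
Z_in = Z_0·(Z_L + jZ_0·tanβl)/(Z_0 + jZ_L·tanβl)
     = 300·(1660 + j486)/(300 + j2690)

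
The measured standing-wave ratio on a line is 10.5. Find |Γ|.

|Γ| = (S − 1)/(S + 1) = (10.5 − 1)/(10.5 + 1) = 9.5/11.5

|Γ| ≈ 0.826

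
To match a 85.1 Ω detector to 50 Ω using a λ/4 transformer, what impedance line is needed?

Z_qwt = √(Z_0·R_L) = √(50 × 85.1) = √4255

Z_qwt ≈ 65.2 Ω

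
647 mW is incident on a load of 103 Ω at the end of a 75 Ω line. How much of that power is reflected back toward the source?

Γ = (103 − 75)/(103 + 75) = 0.157
|Γ|² = 0.0247
P_refl = |Γ|²·P_inc = 16 mW, P_del = (1 − |Γ|²)·P_inc = 631 mW

P_reflected ≈ 16 mW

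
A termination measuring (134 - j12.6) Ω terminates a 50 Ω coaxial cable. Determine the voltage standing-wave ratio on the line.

VSWR ≈ 2.71

Γ = (Z_L − Z_0)/(Z_L + Z_0) = (84 − j12.6)/(184 − j12.6)
|Γ| = 84.9/184 = 0.461
VSWR = (1 + |Γ|)/(1 − |Γ|) = 1.46/0.539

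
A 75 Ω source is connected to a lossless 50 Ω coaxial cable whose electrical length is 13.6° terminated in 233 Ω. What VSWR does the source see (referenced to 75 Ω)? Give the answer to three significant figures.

VSWR ≈ 3.33

tan(βl) = 0.242
Z_in = Z_0·(Z_L + jZ_0·tanβl)/(Z_0 + jZ_L·tanβl) = 109 − j110 Ω
Γ_s = (Z_in − Z_s)/(Z_in + Z_s) = (33.6 − j110)/(184 − j110), |Γ_s| = 0.538
VSWR = (1 + |Γ_s|)/(1 − |Γ_s|)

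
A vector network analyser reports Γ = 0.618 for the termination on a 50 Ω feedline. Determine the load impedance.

Z_L ≈ 212 Ω

Z_L = Z_0·(1 + Γ)/(1 − Γ) = 50·(1.62)/(0.382)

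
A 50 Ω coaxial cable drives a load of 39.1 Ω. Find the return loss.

Γ = (39.1 − 50)/(39.1 + 50) = -0.122
RL = −20·log₁₀|Γ| = −20·log₁₀(0.122)

RL ≈ 18.2 dB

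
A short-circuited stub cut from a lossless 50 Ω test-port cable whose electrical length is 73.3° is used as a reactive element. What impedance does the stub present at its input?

Z_in ≈ +j167 Ω

tan(βl) = 3.33
For a short-circuited stub, Z_in = jZ_0·tan(βl)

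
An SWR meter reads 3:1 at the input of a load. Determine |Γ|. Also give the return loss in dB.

|Γ| ≈ 0.5; return loss ≈ 6.02 dB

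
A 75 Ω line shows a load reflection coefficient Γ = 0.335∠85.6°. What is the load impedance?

Z_L = Z_0·(1 + Γ)/(1 − Γ) = 75·(1.03 + j0.334)/(0.974 − j0.334)

Z_L ≈ 62.8 + j47.2 Ω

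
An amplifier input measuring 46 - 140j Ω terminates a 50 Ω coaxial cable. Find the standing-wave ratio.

VSWR ≈ 10.4

Γ = (Z_L − Z_0)/(Z_L + Z_0) = (-4 − j140)/(96 − j140)
|Γ| = 140/170 = 0.825
VSWR = (1 + |Γ|)/(1 − |Γ|) = 1.83/0.175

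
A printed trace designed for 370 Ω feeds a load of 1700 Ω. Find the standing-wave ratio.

VSWR ≈ 4.59

For a purely resistive load, VSWR = R_L/Z_0 or Z_0/R_L (whichever > 1) = 1700/370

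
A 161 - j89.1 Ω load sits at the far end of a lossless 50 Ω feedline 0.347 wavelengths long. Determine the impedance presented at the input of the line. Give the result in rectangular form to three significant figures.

βl = 2π × 0.347 = 125°
tan(βl) = tan(125°) = -1.43
Z_in = Z_0·(Z_L + jZ_0·tanβl)/(Z_0 + jZ_L·tanβl)
     = 50·(161 − j161)/(-77.6 − j231)

Z_in ≈ 20.7 + j41.9 Ω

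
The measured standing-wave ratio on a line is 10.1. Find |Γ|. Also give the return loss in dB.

|Γ| ≈ 0.82; return loss ≈ 1.73 dB

|Γ| = (S − 1)/(S + 1) = (10.1 − 1)/(10.1 + 1) = 9.1/11.1
RL = −20·log₁₀|Γ| = −20·log₁₀(0.82)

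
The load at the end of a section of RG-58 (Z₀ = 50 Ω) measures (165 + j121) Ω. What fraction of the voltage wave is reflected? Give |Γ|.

|Γ| ≈ 0.677

Γ = (Z_L − Z_0)/(Z_L + Z_0) = (115 + j121)/(215 + j121)
|Γ| = 167/247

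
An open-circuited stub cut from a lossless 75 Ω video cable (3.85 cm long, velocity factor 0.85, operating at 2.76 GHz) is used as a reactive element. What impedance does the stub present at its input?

λ = v/f = 0.85·c / 2.76 GHz = 0.0924 m
βl = 2π·l/λ = 2π × 0.417 = 150°
tan(βl) = -0.577
For an open-circuited stub, Z_in = −jZ_0·cot(βl) = −jZ_0/tan(βl)

Z_in ≈ +j130 Ω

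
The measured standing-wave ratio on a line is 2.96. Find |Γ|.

|Γ| = (S − 1)/(S + 1) = (2.96 − 1)/(2.96 + 1) = 1.96/3.96

|Γ| ≈ 0.495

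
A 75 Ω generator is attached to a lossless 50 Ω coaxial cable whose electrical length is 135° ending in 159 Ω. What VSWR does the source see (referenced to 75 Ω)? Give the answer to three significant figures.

tan(βl) = -1
Z_in = Z_0·(Z_L + jZ_0·tanβl)/(Z_0 + jZ_L·tanβl) = 28.6 + j41 Ω
Γ_s = (Z_in − Z_s)/(Z_in + Z_s) = (-46.4 + j41)/(104 + j41), |Γ_s| = 0.556
VSWR = (1 + |Γ_s|)/(1 − |Γ_s|)

VSWR ≈ 3.5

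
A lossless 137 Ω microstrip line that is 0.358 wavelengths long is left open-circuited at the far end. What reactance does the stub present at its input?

X_in ≈ 110 Ω (inductive)

βl = 2π × 0.358 = 129°
tan(βl) = -1.24
For an open-circuited stub, Z_in = −jZ_0·cot(βl) = −jZ_0/tan(βl)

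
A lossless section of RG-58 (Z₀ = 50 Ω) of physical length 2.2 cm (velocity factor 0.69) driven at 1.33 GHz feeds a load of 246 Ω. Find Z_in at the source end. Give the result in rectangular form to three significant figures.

λ = v/f = 0.69·c / 1.33 GHz = 0.156 m
βl = 2π·l/λ = 2π × 0.141 = 50.9°
tan(βl) = tan(50.9°) = 1.23
Z_in = Z_0·(Z_L + jZ_0·tanβl)/(Z_0 + jZ_L·tanβl)
     = 50·(246 + j61.5)/(50 + j303)

Z_in ≈ 16.4 − j37.9 Ω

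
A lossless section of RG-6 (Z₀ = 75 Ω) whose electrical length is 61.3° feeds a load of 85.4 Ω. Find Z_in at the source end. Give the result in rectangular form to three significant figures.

tan(βl) = tan(61.3°) = 1.83
Z_in = Z_0·(Z_L + jZ_0·tanβl)/(Z_0 + jZ_L·tanβl)
     = 75·(85.4 + j137)/(75 + j156)

Z_in ≈ 69.5 − j7.63 Ω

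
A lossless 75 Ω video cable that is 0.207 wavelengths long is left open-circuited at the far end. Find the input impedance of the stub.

Z_in ≈ −j20.8 Ω

βl = 2π × 0.207 = 74.5°
tan(βl) = 3.61
For an open-circuited stub, Z_in = −jZ_0·cot(βl) = −jZ_0/tan(βl)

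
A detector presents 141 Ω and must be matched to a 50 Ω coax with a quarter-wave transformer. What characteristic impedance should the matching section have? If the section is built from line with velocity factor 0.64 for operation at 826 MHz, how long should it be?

Z_qwt = √(Z_0·R_L) = √(50 × 141) = √7050
λ = 0.64·c/f = 0.232 m, so l = λ/4 = 0.0581 m

Z_qwt ≈ 84 Ω; length ≈ 5.81 cm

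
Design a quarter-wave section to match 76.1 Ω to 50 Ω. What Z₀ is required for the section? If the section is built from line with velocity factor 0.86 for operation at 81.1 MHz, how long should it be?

Z_qwt ≈ 61.7 Ω; length ≈ 79.5 cm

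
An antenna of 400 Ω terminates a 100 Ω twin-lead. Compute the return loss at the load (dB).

Γ = (400 − 100)/(400 + 100) = 0.6
RL = −20·log₁₀|Γ| = −20·log₁₀(0.6)

RL ≈ 4.44 dB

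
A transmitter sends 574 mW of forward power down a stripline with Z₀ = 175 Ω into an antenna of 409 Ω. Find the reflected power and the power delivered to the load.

Γ = (409 − 175)/(409 + 175) = 0.401
|Γ|² = 0.161
P_refl = |Γ|²·P_inc = 92.2 mW, P_del = (1 − |Γ|²)·P_inc = 482 mW

P_reflected ≈ 92.2 mW; P_delivered ≈ 482 mW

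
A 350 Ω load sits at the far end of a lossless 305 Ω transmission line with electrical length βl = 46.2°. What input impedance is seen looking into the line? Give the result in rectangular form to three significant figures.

tan(βl) = tan(46.2°) = 1.04
Z_in = Z_0·(Z_L + jZ_0·tanβl)/(Z_0 + jZ_L·tanβl)
     = 305·(350 + j318)/(305 + j365)

Z_in ≈ 300 − j41.4 Ω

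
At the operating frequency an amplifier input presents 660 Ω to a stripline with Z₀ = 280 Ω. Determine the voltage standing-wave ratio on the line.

VSWR ≈ 2.36

Γ = (660 − 280)/(660 + 280) = 0.404
VSWR = (1 + 0.404)/(1 − 0.404)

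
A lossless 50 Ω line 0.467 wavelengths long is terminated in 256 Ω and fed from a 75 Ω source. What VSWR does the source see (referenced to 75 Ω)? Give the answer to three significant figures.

VSWR ≈ 3.6

βl = 2π × 0.467 = 168°
tan(βl) = -0.21
Z_in = Z_0·(Z_L + jZ_0·tanβl)/(Z_0 + jZ_L·tanβl) = 124 + j123 Ω
Γ_s = (Z_in − Z_s)/(Z_in + Z_s) = (48.8 + j123)/(199 + j123), |Γ_s| = 0.565
VSWR = (1 + |Γ_s|)/(1 − |Γ_s|)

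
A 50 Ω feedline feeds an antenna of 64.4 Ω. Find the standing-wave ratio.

Γ = (64.4 − 50)/(64.4 + 50) = 0.126
VSWR = (1 + 0.126)/(1 − 0.126)

VSWR ≈ 1.29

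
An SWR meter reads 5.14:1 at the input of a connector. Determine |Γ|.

|Γ| = (S − 1)/(S + 1) = (5.14 − 1)/(5.14 + 1) = 4.14/6.14

|Γ| ≈ 0.674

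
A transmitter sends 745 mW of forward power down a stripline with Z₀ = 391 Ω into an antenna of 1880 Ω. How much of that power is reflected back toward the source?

Γ = (1880 − 391)/(1880 + 391) = 0.656
|Γ|² = 0.43
P_refl = |Γ|²·P_inc = 320 mW, P_del = (1 − |Γ|²)·P_inc = 425 mW

P_reflected ≈ 320 mW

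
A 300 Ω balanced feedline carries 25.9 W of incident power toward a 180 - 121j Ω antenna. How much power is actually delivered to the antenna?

|Γ| = |(-120 − j121)/(480 − j121)| = 0.344
|Γ|² = 0.119
P_refl = |Γ|²·P_inc = 3.07 W, P_del = (1 − |Γ|²)·P_inc = 22.8 W

P_delivered ≈ 22.8 W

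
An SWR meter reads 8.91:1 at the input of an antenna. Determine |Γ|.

|Γ| = (S − 1)/(S + 1) = (8.91 − 1)/(8.91 + 1) = 7.91/9.91

|Γ| ≈ 0.798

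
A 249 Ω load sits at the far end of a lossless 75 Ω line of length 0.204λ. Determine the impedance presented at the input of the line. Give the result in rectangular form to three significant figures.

Z_in ≈ 24.4 − j20.1 Ω

βl = 2π × 0.204 = 73.4°
tan(βl) = tan(73.4°) = 3.36
Z_in = Z_0·(Z_L + jZ_0·tanβl)/(Z_0 + jZ_L·tanβl)
     = 75·(249 + j252)/(75 + j837)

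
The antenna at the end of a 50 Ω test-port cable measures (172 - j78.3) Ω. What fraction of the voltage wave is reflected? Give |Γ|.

|Γ| ≈ 0.616

Γ = (Z_L − Z_0)/(Z_L + Z_0) = (122 − j78.3)/(222 − j78.3)
|Γ| = 145/235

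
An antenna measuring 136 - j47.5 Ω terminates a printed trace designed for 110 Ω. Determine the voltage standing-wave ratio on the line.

VSWR ≈ 1.55

Γ = (Z_L − Z_0)/(Z_L + Z_0) = (26 − j47.5)/(246 − j47.5)
|Γ| = 54.2/251 = 0.216
VSWR = (1 + |Γ|)/(1 − |Γ|) = 1.22/0.784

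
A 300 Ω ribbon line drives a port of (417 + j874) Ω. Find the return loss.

Γ = (117 + j874)/(717 + j874), |Γ| = 0.78
RL = −20·log₁₀|Γ| = −20·log₁₀(0.78)

RL ≈ 2.16 dB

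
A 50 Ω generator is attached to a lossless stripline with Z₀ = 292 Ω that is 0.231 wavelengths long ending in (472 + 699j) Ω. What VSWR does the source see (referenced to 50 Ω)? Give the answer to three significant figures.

βl = 2π × 0.231 = 83.2°
tan(βl) = 8.34
Z_in = Z_0·(Z_L + jZ_0·tanβl)/(Z_0 + jZ_L·tanβl) = 61.5 − j122 Ω
Γ_s = (Z_in − Z_s)/(Z_in + Z_s) = (11.5 − j122)/(112 − j122), |Γ_s| = 0.74
VSWR = (1 + |Γ_s|)/(1 − |Γ_s|)

VSWR ≈ 6.7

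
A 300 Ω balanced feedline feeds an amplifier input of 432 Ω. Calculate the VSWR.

VSWR ≈ 1.44

For a purely resistive load, VSWR = R_L/Z_0 or Z_0/R_L (whichever > 1) = 432/300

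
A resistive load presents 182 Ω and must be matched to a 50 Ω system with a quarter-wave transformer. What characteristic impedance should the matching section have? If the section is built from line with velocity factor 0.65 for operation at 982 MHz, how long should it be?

Z_qwt = √(Z_0·R_L) = √(50 × 182) = √9100
λ = 0.65·c/f = 0.199 m, so l = λ/4 = 0.0496 m

Z_qwt ≈ 95.4 Ω; length ≈ 4.96 cm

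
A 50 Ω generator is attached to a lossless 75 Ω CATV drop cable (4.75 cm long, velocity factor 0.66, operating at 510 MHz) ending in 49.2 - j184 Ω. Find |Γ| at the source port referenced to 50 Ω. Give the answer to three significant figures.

|Γ| ≈ 0.804

λ = v/f = 0.66·c / 510 MHz = 0.388 m
βl = 2π·l/λ = 2π × 0.122 = 44°
tan(βl) = 0.967
Z_in = Z_0·(Z_L + jZ_0·tanβl)/(Z_0 + jZ_L·tanβl) = 8.08 − j34.6 Ω
Γ_s = (Z_in − Z_s)/(Z_in + Z_s) = (-41.9 − j34.6)/(58.1 − j34.6), |Γ_s| = 0.804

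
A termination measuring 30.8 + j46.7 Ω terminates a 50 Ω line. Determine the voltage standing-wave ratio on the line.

Γ = (Z_L − Z_0)/(Z_L + Z_0) = (-19.2 + j46.7)/(80.8 + j46.7)
|Γ| = 50.5/93.3 = 0.541
VSWR = (1 + |Γ|)/(1 − |Γ|) = 1.54/0.459

VSWR ≈ 3.36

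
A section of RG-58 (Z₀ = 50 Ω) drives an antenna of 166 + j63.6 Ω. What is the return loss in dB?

Γ = (116 + j63.6)/(216 + j63.6), |Γ| = 0.588
RL = −20·log₁₀|Γ| = −20·log₁₀(0.588)

RL ≈ 4.62 dB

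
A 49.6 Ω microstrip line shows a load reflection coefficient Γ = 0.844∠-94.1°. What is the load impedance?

Z_L ≈ 7.78 − j45.6 Ω

Z_L = Z_0·(1 + Γ)/(1 − Γ) = 49.6·(0.94 − j0.842)/(1.06 + j0.842)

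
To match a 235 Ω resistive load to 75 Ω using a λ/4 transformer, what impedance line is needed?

Z_qwt = √(Z_0·R_L) = √(75 × 235) = √17620

Z_qwt ≈ 133 Ω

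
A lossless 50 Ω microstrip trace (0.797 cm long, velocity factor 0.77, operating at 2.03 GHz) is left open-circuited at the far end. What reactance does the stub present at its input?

X_in ≈ -106 Ω (capacitive)

λ = v/f = 0.77·c / 2.03 GHz = 0.114 m
βl = 2π·l/λ = 2π × 0.07 = 25.2°
tan(βl) = 0.471
For an open-circuited stub, Z_in = −jZ_0·cot(βl) = −jZ_0/tan(βl)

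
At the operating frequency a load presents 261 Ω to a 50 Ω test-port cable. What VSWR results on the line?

Γ = (261 − 50)/(261 + 50) = 0.678
VSWR = (1 + 0.678)/(1 − 0.678)

VSWR ≈ 5.22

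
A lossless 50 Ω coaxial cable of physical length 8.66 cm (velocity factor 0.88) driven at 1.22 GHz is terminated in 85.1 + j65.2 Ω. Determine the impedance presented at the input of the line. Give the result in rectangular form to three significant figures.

λ = v/f = 0.88·c / 1.22 GHz = 0.216 m
βl = 2π·l/λ = 2π × 0.4 = 144°
tan(βl) = tan(144°) = -0.725
Z_in = Z_0·(Z_L + jZ_0·tanβl)/(Z_0 + jZ_L·tanβl)
     = 50·(85.1 + j29)/(97.2 − j61.7)

Z_in ≈ 24.5 + j30.4 Ω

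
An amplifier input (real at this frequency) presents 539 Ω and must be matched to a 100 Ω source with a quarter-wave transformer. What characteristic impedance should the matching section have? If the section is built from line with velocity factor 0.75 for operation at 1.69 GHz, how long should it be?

Z_qwt ≈ 232 Ω; length ≈ 3.33 cm

Z_qwt = √(Z_0·R_L) = √(100 × 539) = √53900
λ = 0.75·c/f = 0.133 m, so l = λ/4 = 0.0333 m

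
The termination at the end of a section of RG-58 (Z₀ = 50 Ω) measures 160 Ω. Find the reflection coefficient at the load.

Γ = (Z_L − Z_0)/(Z_L + Z_0) = (160 − 50)/(160 + 50) = 110/210

Γ = 0.524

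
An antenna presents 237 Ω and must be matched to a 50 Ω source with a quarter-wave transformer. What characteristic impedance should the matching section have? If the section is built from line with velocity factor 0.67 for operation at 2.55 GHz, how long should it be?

Z_qwt = √(Z_0·R_L) = √(50 × 237) = √11850
λ = 0.67·c/f = 0.0788 m, so l = λ/4 = 0.0197 m

Z_qwt ≈ 109 Ω; length ≈ 1.97 cm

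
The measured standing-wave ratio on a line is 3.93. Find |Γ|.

|Γ| ≈ 0.594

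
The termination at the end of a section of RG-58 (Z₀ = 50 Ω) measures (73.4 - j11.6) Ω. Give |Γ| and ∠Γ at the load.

Γ ≈ 0.211 ∠ -21°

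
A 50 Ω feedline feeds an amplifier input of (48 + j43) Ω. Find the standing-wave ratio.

VSWR ≈ 2.35

Γ = (Z_L − Z_0)/(Z_L + Z_0) = (-2 + j43)/(98 + j43)
|Γ| = 43/107 = 0.402
VSWR = (1 + |Γ|)/(1 − |Γ|) = 1.4/0.598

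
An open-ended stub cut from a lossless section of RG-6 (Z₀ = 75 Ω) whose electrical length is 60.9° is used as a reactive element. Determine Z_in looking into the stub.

Z_in ≈ −j41.7 Ω

tan(βl) = 1.8
For an open-ended stub, Z_in = −jZ_0·cot(βl) = −jZ_0/tan(βl)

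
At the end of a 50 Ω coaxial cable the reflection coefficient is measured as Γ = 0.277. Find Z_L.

Z_L = Z_0·(1 + Γ)/(1 − Γ) = 50·(1.28)/(0.723)

Z_L ≈ 88.3 Ω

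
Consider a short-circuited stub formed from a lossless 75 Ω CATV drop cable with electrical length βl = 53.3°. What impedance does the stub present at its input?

tan(βl) = 1.34
For a short-circuited stub, Z_in = jZ_0·tan(βl)

Z_in ≈ +j101 Ω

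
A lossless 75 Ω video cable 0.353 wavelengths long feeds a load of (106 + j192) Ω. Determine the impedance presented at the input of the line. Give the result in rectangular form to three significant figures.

Z_in ≈ 12.8 + j26.6 Ω

βl = 2π × 0.353 = 127°
tan(βl) = tan(127°) = -1.32
Z_in = Z_0·(Z_L + jZ_0·tanβl)/(Z_0 + jZ_L·tanβl)
     = 75·(106 + j92.8)/(329 − j140)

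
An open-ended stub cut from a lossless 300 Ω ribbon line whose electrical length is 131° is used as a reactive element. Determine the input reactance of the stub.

tan(βl) = -1.15
For an open-ended stub, Z_in = −jZ_0·cot(βl) = −jZ_0/tan(βl)

X_in ≈ 261 Ω (inductive)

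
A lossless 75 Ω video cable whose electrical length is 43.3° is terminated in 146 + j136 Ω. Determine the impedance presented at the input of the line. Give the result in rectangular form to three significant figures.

Z_in ≈ 71.3 − j107 Ω

tan(βl) = tan(43.3°) = 0.942
Z_in = Z_0·(Z_L + jZ_0·tanβl)/(Z_0 + jZ_L·tanβl)
     = 75·(146 + j207)/(-53.2 + j138)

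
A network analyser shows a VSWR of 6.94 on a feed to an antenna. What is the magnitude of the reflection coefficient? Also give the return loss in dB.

|Γ| ≈ 0.748; return loss ≈ 2.52 dB

|Γ| = (S − 1)/(S + 1) = (6.94 − 1)/(6.94 + 1) = 5.94/7.94
RL = −20·log₁₀|Γ| = −20·log₁₀(0.748)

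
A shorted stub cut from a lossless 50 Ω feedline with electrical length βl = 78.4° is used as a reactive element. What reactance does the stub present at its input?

X_in ≈ 244 Ω (inductive)

tan(βl) = 4.87
For a shorted stub, Z_in = jZ_0·tan(βl)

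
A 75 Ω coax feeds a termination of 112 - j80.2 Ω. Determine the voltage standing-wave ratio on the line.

Γ = (Z_L − Z_0)/(Z_L + Z_0) = (37 − j80.2)/(187 − j80.2)
|Γ| = 88.3/203 = 0.434
VSWR = (1 + |Γ|)/(1 − |Γ|) = 1.43/0.566

VSWR ≈ 2.53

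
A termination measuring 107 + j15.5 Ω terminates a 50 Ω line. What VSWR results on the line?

Γ = (Z_L − Z_0)/(Z_L + Z_0) = (57 + j15.5)/(157 + j15.5)
|Γ| = 59.1/158 = 0.374
VSWR = (1 + |Γ|)/(1 − |Γ|) = 1.37/0.626

VSWR ≈ 2.2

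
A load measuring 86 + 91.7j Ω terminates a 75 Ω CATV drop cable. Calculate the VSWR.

Γ = (Z_L − Z_0)/(Z_L + Z_0) = (11 + j91.7)/(161 + j91.7)
|Γ| = 92.4/185 = 0.498
VSWR = (1 + |Γ|)/(1 − |Γ|) = 1.5/0.502

VSWR ≈ 2.99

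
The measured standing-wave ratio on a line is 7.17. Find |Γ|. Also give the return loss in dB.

|Γ| = (S − 1)/(S + 1) = (7.17 − 1)/(7.17 + 1) = 6.17/8.17
RL = −20·log₁₀|Γ| = −20·log₁₀(0.755)

|Γ| ≈ 0.755; return loss ≈ 2.44 dB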